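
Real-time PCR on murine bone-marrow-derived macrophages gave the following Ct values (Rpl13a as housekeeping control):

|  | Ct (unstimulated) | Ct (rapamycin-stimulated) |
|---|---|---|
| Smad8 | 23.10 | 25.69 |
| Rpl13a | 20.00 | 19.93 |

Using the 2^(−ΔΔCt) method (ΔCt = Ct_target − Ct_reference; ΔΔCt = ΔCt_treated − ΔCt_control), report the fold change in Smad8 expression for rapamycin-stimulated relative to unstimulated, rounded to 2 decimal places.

0.16

ΔCt(unstimulated) = 23.100 − 20.000 = 3.100
ΔCt(rapamycin-stimulated) = 25.690 − 19.930 = 5.760
ΔΔCt = 5.760 − 3.100 = 2.660
Fold change = 2^(−2.660) = 0.158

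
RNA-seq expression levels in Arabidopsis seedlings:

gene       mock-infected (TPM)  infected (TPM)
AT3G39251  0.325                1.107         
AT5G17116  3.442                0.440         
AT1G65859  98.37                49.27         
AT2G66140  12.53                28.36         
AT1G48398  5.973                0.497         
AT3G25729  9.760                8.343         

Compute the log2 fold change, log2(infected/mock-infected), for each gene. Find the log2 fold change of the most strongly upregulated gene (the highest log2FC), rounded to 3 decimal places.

log2(1.107/0.325) = 1.768  (AT3G39251)
log2(0.440/3.442) = -2.968  (AT5G17116)
log2(49.27/98.37) = -0.998  (AT1G65859)
log2(28.36/12.53) = 1.178  (AT2G66140)
log2(0.497/5.973) = -3.587  (AT1G48398)
log2(8.343/9.760) = -0.226  (AT3G25729)
AT3G39251 is most strongly upregulated.

1.768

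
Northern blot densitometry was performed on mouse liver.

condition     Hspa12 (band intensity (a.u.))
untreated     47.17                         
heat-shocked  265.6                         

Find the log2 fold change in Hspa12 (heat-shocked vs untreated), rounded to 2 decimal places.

Fold change = 265.6 / 47.17 = 5.6307
log2(5.6307) = 2.493

2.49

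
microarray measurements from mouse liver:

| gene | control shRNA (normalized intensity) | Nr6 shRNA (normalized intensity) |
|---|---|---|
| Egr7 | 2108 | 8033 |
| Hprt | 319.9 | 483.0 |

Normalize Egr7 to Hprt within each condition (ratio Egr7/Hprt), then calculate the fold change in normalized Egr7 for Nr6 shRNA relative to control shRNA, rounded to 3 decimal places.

2.524

Egr7/Hprt (control shRNA) = 2108 / 319.9 = 6.5896
Egr7/Hprt (Nr6 shRNA) = 8033 / 483.0 = 16.631
Fold change = 16.631 / 6.5896 = 2.5239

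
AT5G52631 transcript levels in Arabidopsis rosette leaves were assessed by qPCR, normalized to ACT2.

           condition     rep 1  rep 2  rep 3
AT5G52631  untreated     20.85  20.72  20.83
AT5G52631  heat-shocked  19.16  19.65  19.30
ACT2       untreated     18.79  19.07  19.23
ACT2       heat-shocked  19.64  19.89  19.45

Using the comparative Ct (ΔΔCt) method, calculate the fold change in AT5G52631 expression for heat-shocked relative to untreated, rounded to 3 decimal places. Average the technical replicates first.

4.170

Mean Ct: AT5G52631 untreated 20.800; AT5G52631 heat-shocked 19.370; ACT2 untreated 19.030; ACT2 heat-shocked 19.660
ΔCt(untreated) = 20.800 − 19.030 = 1.770
ΔCt(heat-shocked) = 19.370 − 19.660 = -0.290
ΔΔCt = -0.290 − 1.770 = -2.060
Fold change = 2^(−(-2.060)) = 2^2.060 = 4.1699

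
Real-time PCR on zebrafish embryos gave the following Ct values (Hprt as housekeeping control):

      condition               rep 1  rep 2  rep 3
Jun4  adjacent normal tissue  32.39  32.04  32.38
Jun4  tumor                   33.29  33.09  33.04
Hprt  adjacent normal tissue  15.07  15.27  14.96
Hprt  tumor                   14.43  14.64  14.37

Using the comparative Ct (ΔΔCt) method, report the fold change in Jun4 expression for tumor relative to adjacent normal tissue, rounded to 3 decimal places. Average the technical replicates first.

Mean Ct: Jun4 adjacent normal tissue 32.270; Jun4 tumor 33.140; Hprt adjacent normal tissue 15.100; Hprt tumor 14.480
ΔCt(adjacent normal tissue) = 32.270 − 15.100 = 17.170
ΔCt(tumor) = 33.140 − 14.480 = 18.660
ΔΔCt = 18.660 − 17.170 = 1.490
Fold change = 2^(−1.490) = 0.3560

0.356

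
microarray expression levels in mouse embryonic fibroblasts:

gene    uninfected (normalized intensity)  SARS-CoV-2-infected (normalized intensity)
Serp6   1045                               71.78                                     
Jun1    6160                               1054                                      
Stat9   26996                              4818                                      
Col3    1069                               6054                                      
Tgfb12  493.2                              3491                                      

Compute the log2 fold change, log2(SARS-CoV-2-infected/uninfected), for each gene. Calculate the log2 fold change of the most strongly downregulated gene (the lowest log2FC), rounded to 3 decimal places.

-3.864

log2(71.78/1045) = -3.864  (Serp6)
log2(1054/6160) = -2.547  (Jun1)
log2(4818/26996) = -2.486  (Stat9)
log2(6054/1069) = 2.502  (Col3)
log2(3491/493.2) = 2.823  (Tgfb12)
Serp6 is most strongly downregulated.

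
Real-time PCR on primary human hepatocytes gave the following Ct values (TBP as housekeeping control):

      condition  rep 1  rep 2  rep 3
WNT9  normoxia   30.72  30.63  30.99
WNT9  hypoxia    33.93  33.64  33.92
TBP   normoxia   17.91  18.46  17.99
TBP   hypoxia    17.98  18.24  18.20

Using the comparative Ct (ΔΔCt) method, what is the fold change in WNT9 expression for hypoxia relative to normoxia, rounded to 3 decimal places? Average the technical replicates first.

0.122

Mean Ct: WNT9 normoxia 30.780; WNT9 hypoxia 33.830; TBP normoxia 18.120; TBP hypoxia 18.140
ΔCt(normoxia) = 30.780 − 18.120 = 12.660
ΔCt(hypoxia) = 33.830 − 18.140 = 15.690
ΔΔCt = 15.690 − 12.660 = 3.030
Fold change = 2^(−3.030) = 0.1224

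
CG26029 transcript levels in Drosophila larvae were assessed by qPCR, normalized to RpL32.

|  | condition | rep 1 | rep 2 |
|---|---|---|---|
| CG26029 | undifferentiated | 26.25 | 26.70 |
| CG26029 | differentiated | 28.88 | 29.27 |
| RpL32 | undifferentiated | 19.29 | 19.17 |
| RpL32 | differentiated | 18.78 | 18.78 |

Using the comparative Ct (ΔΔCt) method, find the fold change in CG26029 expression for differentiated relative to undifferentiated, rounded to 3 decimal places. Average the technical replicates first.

0.121

Mean Ct: CG26029 undifferentiated 26.475; CG26029 differentiated 29.075; RpL32 undifferentiated 19.230; RpL32 differentiated 18.780
ΔCt(undifferentiated) = 26.475 − 19.230 = 7.245
ΔCt(differentiated) = 29.075 − 18.780 = 10.295
ΔΔCt = 10.295 − 7.245 = 3.050
Fold change = 2^(−3.050) = 0.1207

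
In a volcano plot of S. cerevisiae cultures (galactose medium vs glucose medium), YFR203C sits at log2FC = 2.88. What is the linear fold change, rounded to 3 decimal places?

Fold change = 2^(2.88) = 7.3615

7.362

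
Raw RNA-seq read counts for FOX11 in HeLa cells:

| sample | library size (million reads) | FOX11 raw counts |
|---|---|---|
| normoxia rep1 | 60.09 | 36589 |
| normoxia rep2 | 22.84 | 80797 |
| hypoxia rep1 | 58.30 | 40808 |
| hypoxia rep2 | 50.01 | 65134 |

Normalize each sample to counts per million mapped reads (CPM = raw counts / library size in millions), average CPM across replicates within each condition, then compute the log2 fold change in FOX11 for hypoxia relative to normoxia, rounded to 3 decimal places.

CPM(normoxia rep1) = 36589 / 60.09 = 608.9033
CPM(normoxia rep2) = 80797 / 22.84 = 3537.5219
CPM(hypoxia rep1) = 40808 / 58.30 = 699.9657
CPM(hypoxia rep2) = 65134 / 50.01 = 1302.4195
mean CPM(normoxia) = 2073.2126; mean CPM(hypoxia) = 1001.1926
Fold change = 1001.1926 / 2073.2126 = 0.48292
log2(0.48292) = -1.0501

-1.050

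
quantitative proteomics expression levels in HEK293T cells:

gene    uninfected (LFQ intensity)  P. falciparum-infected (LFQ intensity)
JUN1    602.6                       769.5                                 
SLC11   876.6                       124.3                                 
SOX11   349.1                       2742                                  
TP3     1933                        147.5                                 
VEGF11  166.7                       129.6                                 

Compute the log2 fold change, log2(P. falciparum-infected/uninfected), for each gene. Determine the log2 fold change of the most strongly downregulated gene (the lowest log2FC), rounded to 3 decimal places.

log2(769.5/602.6) = 0.353  (JUN1)
log2(124.3/876.6) = -2.818  (SLC11)
log2(2742/349.1) = 2.974  (SOX11)
log2(147.5/1933) = -3.712  (TP3)
log2(129.6/166.7) = -0.363  (VEGF11)
TP3 is most strongly downregulated.

-3.712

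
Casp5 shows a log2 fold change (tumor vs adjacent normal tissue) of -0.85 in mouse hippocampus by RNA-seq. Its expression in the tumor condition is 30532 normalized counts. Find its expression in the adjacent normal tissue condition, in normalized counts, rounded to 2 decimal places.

Fold change = 2^(-0.85) = 0.5548
adjacent normal tissue expression = 30532 / 0.5548 = 55033.96

55033.96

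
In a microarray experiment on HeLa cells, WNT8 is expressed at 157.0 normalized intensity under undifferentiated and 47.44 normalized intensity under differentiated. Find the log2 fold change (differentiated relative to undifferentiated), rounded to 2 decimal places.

Fold change = 47.44 / 157.0 = 0.3022
log2(0.3022) = -1.727

-1.73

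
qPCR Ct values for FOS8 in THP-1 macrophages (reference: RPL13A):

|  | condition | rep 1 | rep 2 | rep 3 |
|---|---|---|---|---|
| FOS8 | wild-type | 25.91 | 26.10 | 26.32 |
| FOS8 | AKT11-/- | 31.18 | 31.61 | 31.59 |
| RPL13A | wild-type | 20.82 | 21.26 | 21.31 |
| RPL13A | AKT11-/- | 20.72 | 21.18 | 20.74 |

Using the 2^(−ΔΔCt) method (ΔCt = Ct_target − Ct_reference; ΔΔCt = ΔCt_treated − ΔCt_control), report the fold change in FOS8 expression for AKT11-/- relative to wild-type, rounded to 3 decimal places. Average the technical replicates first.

Mean Ct: FOS8 wild-type 26.110; FOS8 AKT11-/- 31.460; RPL13A wild-type 21.130; RPL13A AKT11-/- 20.880
ΔCt(wild-type) = 26.110 − 21.130 = 4.980
ΔCt(AKT11-/-) = 31.460 − 20.880 = 10.580
ΔΔCt = 10.580 − 4.980 = 5.600
Fold change = 2^(−5.600) = 0.0206

0.021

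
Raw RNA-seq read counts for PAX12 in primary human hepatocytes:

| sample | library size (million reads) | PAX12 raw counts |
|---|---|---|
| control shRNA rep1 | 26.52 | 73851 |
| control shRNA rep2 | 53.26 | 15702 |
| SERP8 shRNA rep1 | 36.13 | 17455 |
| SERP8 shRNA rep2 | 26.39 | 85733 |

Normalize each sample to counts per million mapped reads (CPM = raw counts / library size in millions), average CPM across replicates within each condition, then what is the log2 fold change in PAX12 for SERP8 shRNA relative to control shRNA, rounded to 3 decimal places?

0.277

CPM(control shRNA rep1) = 73851 / 26.52 = 2784.7285
CPM(control shRNA rep2) = 15702 / 53.26 = 294.8179
CPM(SERP8 shRNA rep1) = 17455 / 36.13 = 483.1165
CPM(SERP8 shRNA rep2) = 85733 / 26.39 = 3248.6927
mean CPM(control shRNA) = 1539.7732; mean CPM(SERP8 shRNA) = 1865.9046
Fold change = 1865.9046 / 1539.7732 = 1.21180
log2(1.21180) = 0.2772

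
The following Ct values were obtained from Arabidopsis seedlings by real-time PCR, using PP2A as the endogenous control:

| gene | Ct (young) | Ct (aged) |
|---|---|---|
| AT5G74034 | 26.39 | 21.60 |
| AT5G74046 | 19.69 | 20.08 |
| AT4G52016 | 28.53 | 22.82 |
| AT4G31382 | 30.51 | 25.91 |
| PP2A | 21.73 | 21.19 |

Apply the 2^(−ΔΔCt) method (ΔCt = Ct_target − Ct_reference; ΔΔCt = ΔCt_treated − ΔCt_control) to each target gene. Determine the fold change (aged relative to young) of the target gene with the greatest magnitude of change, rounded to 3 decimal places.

36.002

AT5G74034: ΔΔCt = (21.60−21.19) − (26.39−21.73) = 0.41 − 4.66 = -4.25; fold change = 2^4.25 = 19.027
AT5G74046: ΔΔCt = (20.08−21.19) − (19.69−21.73) = -1.11 − (-2.04) = 0.93; fold change = 2^-0.93 = 0.525
AT4G52016: ΔΔCt = (22.82−21.19) − (28.53−21.73) = 1.63 − 6.80 = -5.17; fold change = 2^5.17 = 36.002
AT4G31382: ΔΔCt = (25.91−21.19) − (30.51−21.73) = 4.72 − 8.78 = -4.06; fold change = 2^4.06 = 16.679
AT4G52016 has the largest |ΔΔCt| = 5.17.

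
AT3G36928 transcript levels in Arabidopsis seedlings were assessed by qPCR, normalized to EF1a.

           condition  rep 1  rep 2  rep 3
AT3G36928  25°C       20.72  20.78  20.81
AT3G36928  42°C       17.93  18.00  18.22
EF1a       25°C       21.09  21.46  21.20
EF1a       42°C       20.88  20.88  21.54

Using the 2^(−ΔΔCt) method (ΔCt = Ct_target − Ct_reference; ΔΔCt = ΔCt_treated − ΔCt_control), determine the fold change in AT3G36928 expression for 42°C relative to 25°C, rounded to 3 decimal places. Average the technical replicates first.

5.938

Mean Ct: AT3G36928 25°C 20.770; AT3G36928 42°C 18.050; EF1a 25°C 21.250; EF1a 42°C 21.100
ΔCt(25°C) = 20.770 − 21.250 = -0.480
ΔCt(42°C) = 18.050 − 21.100 = -3.050
ΔΔCt = -3.050 − (-0.480) = -2.570
Fold change = 2^(−(-2.570)) = 2^2.570 = 5.9381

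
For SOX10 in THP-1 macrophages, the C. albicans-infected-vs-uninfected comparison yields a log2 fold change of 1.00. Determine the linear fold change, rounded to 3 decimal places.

Fold change = 2^(1.00) = 2.0000

2.000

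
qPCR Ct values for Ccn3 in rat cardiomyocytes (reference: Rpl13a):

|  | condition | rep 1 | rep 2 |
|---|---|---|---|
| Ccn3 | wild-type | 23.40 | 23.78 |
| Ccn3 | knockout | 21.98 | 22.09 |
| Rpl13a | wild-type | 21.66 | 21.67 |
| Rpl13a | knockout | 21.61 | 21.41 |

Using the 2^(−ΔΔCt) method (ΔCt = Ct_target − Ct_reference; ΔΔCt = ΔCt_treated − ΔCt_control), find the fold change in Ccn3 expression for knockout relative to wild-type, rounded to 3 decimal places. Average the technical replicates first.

Mean Ct: Ccn3 wild-type 23.590; Ccn3 knockout 22.035; Rpl13a wild-type 21.665; Rpl13a knockout 21.510
ΔCt(wild-type) = 23.590 − 21.665 = 1.925
ΔCt(knockout) = 22.035 − 21.510 = 0.525
ΔΔCt = 0.525 − 1.925 = -1.400
Fold change = 2^(−(-1.400)) = 2^1.400 = 2.6390

2.639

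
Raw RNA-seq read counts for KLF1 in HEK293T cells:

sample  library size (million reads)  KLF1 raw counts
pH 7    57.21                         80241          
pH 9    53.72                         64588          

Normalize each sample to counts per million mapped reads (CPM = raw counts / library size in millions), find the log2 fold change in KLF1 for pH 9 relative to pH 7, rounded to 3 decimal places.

CPM(pH 7) = 80241 / 57.21 = 1402.5695
CPM(pH 9) = 64588 / 53.72 = 1202.3083
Fold change = 1202.3083 / 1402.5695 = 0.85722
log2(0.85722) = -0.2223

-0.222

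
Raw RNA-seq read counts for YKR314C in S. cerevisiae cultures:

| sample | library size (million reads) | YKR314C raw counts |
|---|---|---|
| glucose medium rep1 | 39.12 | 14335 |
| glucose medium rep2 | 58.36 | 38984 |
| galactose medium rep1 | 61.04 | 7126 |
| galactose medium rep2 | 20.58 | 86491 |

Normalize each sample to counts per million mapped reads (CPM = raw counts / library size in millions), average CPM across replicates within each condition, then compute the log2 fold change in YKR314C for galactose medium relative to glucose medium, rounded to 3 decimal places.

2.062

CPM(glucose medium rep1) = 14335 / 39.12 = 366.4366
CPM(glucose medium rep2) = 38984 / 58.36 = 667.9918
CPM(galactose medium rep1) = 7126 / 61.04 = 116.7431
CPM(galactose medium rep2) = 86491 / 20.58 = 4202.6725
mean CPM(glucose medium) = 517.2142; mean CPM(galactose medium) = 2159.7078
Fold change = 2159.7078 / 517.2142 = 4.17565
log2(4.17565) = 2.0620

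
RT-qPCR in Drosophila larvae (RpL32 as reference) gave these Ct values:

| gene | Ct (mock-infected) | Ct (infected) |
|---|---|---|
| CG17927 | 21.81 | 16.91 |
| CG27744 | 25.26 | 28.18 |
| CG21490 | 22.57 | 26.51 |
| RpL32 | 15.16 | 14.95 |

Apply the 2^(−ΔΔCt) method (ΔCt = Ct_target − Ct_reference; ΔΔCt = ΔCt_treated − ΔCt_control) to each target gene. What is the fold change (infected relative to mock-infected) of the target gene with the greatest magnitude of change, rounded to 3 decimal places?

CG17927: ΔΔCt = (16.91−14.95) − (21.81−15.16) = 1.96 − 6.65 = -4.69; fold change = 2^4.69 = 25.813
CG27744: ΔΔCt = (28.18−14.95) − (25.26−15.16) = 13.23 − 10.10 = 3.13; fold change = 2^-3.13 = 0.114
CG21490: ΔΔCt = (26.51−14.95) − (22.57−15.16) = 11.56 − 7.41 = 4.15; fold change = 2^-4.15 = 0.056
CG17927 has the largest |ΔΔCt| = 4.69.

25.813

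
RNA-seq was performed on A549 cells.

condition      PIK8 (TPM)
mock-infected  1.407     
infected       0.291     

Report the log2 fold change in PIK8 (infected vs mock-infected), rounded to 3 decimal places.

-2.274

Fold change = 0.291 / 1.407 = 0.2068
log2(0.2068) = -2.2735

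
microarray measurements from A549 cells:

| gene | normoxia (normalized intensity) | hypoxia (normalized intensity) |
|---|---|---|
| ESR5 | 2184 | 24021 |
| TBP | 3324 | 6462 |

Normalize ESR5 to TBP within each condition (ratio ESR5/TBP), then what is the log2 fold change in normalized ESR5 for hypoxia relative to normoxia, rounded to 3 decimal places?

2.500

ESR5/TBP (normoxia) = 2184 / 3324 = 0.65704
ESR5/TBP (hypoxia) = 24021 / 6462 = 3.7173
Fold change = 3.7173 / 0.65704 = 5.6576
log2(5.6576) = 2.5002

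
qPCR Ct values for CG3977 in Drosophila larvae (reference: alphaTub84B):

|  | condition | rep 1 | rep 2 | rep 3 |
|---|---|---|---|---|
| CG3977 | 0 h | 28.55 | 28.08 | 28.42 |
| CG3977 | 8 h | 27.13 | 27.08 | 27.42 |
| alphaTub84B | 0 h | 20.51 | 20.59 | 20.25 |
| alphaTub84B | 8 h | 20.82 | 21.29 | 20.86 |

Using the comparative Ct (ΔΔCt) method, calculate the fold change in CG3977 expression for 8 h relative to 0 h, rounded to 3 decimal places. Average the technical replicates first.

Mean Ct: CG3977 0 h 28.350; CG3977 8 h 27.210; alphaTub84B 0 h 20.450; alphaTub84B 8 h 20.990
ΔCt(0 h) = 28.350 − 20.450 = 7.900
ΔCt(8 h) = 27.210 − 20.990 = 6.220
ΔΔCt = 6.220 − 7.900 = -1.680
Fold change = 2^(−(-1.680)) = 2^1.680 = 3.2043

3.204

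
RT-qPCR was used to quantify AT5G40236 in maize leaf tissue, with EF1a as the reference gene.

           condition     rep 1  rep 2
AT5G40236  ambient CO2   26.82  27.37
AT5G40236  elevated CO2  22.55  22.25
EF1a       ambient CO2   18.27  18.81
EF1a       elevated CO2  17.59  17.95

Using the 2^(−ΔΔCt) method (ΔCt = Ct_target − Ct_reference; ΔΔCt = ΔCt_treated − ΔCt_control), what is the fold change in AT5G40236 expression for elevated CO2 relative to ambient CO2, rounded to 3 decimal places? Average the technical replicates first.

Mean Ct: AT5G40236 ambient CO2 27.095; AT5G40236 elevated CO2 22.400; EF1a ambient CO2 18.540; EF1a elevated CO2 17.770
ΔCt(ambient CO2) = 27.095 − 18.540 = 8.555
ΔCt(elevated CO2) = 22.400 − 17.770 = 4.630
ΔΔCt = 4.630 − 8.555 = -3.925
Fold change = 2^(−(-3.925)) = 2^3.925 = 15.1895

15.189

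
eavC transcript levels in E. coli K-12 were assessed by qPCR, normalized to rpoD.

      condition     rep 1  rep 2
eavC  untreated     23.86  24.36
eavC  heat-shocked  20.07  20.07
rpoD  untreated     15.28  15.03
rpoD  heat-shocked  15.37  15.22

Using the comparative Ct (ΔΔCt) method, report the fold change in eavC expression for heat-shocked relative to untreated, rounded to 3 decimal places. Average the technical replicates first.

18.126

Mean Ct: eavC untreated 24.110; eavC heat-shocked 20.070; rpoD untreated 15.155; rpoD heat-shocked 15.295
ΔCt(untreated) = 24.110 − 15.155 = 8.955
ΔCt(heat-shocked) = 20.070 − 15.295 = 4.775
ΔΔCt = 4.775 − 8.955 = -4.180
Fold change = 2^(−(-4.180)) = 2^4.180 = 18.1261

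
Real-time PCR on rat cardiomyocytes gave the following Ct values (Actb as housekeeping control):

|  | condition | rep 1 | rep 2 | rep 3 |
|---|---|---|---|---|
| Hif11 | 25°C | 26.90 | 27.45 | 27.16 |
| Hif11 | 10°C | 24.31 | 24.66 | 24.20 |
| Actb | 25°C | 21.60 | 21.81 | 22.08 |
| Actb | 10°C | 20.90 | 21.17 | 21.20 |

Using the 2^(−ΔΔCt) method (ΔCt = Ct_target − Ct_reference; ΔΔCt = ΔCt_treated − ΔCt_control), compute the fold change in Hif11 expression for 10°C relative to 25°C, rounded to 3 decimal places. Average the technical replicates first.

Mean Ct: Hif11 25°C 27.170; Hif11 10°C 24.390; Actb 25°C 21.830; Actb 10°C 21.090
ΔCt(25°C) = 27.170 − 21.830 = 5.340
ΔCt(10°C) = 24.390 − 21.090 = 3.300
ΔΔCt = 3.300 − 5.340 = -2.040
Fold change = 2^(−(-2.040)) = 2^2.040 = 4.1125

4.112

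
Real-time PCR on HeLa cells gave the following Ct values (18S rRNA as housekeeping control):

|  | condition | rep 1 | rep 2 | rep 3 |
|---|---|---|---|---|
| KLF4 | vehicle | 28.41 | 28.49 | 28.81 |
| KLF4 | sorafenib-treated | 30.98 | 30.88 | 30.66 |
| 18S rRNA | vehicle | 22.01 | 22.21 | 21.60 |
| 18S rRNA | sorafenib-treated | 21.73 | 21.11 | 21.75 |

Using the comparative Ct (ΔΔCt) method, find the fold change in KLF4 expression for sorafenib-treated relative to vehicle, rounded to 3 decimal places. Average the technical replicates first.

0.156

Mean Ct: KLF4 vehicle 28.570; KLF4 sorafenib-treated 30.840; 18S rRNA vehicle 21.940; 18S rRNA sorafenib-treated 21.530
ΔCt(vehicle) = 28.570 − 21.940 = 6.630
ΔCt(sorafenib-treated) = 30.840 − 21.530 = 9.310
ΔΔCt = 9.310 − 6.630 = 2.680
Fold change = 2^(−2.680) = 0.1560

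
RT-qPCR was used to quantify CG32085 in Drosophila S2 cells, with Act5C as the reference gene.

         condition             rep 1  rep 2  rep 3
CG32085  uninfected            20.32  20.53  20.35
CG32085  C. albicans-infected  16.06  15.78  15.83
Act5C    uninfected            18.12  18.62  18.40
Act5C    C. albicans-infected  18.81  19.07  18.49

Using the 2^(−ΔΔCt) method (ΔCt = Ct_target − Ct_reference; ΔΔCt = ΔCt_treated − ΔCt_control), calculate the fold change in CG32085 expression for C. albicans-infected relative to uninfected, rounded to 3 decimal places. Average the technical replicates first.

30.274

Mean Ct: CG32085 uninfected 20.400; CG32085 C. albicans-infected 15.890; Act5C uninfected 18.380; Act5C C. albicans-infected 18.790
ΔCt(uninfected) = 20.400 − 18.380 = 2.020
ΔCt(C. albicans-infected) = 15.890 − 18.790 = -2.900
ΔΔCt = -2.900 − 2.020 = -4.920
Fold change = 2^(−(-4.920)) = 2^4.920 = 30.2738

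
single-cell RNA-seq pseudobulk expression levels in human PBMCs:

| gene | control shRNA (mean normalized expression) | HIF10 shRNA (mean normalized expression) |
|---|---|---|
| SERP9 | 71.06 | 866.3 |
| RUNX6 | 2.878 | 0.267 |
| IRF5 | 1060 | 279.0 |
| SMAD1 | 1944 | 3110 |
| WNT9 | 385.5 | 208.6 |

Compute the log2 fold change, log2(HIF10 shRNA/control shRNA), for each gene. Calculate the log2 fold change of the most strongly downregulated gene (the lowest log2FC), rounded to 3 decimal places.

-3.430

log2(866.3/71.06) = 3.608  (SERP9)
log2(0.267/2.878) = -3.430  (RUNX6)
log2(279.0/1060) = -1.926  (IRF5)
log2(3110/1944) = 0.678  (SMAD1)
log2(208.6/385.5) = -0.886  (WNT9)
RUNX6 is most strongly downregulated.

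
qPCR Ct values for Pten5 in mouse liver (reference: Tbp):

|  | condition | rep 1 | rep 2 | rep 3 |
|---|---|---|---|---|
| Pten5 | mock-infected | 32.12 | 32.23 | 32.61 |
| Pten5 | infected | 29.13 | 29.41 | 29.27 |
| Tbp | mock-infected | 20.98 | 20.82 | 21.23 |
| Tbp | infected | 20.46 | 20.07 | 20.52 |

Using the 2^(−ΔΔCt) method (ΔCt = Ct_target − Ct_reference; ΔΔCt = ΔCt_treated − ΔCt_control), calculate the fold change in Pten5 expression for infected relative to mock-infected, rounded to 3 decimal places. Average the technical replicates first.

5.242

Mean Ct: Pten5 mock-infected 32.320; Pten5 infected 29.270; Tbp mock-infected 21.010; Tbp infected 20.350
ΔCt(mock-infected) = 32.320 − 21.010 = 11.310
ΔCt(infected) = 29.270 − 20.350 = 8.920
ΔΔCt = 8.920 − 11.310 = -2.390
Fold change = 2^(−(-2.390)) = 2^2.390 = 5.2416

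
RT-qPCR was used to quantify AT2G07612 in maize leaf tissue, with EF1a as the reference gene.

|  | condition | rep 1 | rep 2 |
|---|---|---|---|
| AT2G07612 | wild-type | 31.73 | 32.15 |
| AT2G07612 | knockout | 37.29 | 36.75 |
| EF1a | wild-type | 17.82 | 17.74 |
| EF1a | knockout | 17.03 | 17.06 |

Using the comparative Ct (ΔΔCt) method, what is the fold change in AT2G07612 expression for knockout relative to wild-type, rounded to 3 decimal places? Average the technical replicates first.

Mean Ct: AT2G07612 wild-type 31.940; AT2G07612 knockout 37.020; EF1a wild-type 17.780; EF1a knockout 17.045
ΔCt(wild-type) = 31.940 − 17.780 = 14.160
ΔCt(knockout) = 37.020 − 17.045 = 19.975
ΔΔCt = 19.975 − 14.160 = 5.815
Fold change = 2^(−5.815) = 0.0178

0.018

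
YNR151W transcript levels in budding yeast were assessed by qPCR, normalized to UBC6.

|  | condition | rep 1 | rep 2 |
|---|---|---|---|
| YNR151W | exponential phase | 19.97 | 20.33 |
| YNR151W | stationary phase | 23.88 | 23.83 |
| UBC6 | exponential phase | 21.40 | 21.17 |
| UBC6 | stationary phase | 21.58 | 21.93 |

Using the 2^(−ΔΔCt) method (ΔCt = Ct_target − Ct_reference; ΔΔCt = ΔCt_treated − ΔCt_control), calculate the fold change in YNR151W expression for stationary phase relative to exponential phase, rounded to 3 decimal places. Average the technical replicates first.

0.106

Mean Ct: YNR151W exponential phase 20.150; YNR151W stationary phase 23.855; UBC6 exponential phase 21.285; UBC6 stationary phase 21.755
ΔCt(exponential phase) = 20.150 − 21.285 = -1.135
ΔCt(stationary phase) = 23.855 − 21.755 = 2.100
ΔΔCt = 2.100 − (-1.135) = 3.235
Fold change = 2^(−3.235) = 0.1062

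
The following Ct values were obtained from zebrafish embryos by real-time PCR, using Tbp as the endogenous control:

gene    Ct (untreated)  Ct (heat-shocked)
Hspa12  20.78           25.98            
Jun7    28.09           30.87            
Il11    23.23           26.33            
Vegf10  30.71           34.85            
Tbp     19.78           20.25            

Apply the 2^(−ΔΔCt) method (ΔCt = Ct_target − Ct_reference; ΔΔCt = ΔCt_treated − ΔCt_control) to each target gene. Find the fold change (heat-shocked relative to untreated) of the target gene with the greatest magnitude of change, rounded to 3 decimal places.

Hspa12: ΔΔCt = (25.98−20.25) − (20.78−19.78) = 5.73 − 1.00 = 4.73; fold change = 2^-4.73 = 0.038
Jun7: ΔΔCt = (30.87−20.25) − (28.09−19.78) = 10.62 − 8.31 = 2.31; fold change = 2^-2.31 = 0.202
Il11: ΔΔCt = (26.33−20.25) − (23.23−19.78) = 6.08 − 3.45 = 2.63; fold change = 2^-2.63 = 0.162
Vegf10: ΔΔCt = (34.85−20.25) − (30.71−19.78) = 14.60 − 10.93 = 3.67; fold change = 2^-3.67 = 0.079
Hspa12 has the largest |ΔΔCt| = 4.73.

0.038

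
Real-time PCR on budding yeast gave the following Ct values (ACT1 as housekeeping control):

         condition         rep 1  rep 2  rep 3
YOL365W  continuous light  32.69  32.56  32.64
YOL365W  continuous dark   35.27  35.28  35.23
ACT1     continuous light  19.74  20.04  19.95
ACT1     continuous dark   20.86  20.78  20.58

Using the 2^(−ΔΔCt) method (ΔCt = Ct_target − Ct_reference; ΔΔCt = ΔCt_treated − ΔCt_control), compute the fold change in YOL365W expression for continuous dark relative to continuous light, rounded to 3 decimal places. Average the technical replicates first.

0.287

Mean Ct: YOL365W continuous light 32.630; YOL365W continuous dark 35.260; ACT1 continuous light 19.910; ACT1 continuous dark 20.740
ΔCt(continuous light) = 32.630 − 19.910 = 12.720
ΔCt(continuous dark) = 35.260 − 20.740 = 14.520
ΔΔCt = 14.520 − 12.720 = 1.800
Fold change = 2^(−1.800) = 0.2872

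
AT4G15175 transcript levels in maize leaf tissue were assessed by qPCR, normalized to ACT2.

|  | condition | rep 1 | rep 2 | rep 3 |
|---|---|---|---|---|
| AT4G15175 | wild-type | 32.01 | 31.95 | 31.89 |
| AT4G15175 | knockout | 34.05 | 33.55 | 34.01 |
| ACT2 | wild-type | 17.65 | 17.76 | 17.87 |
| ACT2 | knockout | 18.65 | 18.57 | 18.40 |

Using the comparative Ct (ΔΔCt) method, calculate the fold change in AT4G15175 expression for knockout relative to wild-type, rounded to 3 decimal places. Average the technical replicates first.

Mean Ct: AT4G15175 wild-type 31.950; AT4G15175 knockout 33.870; ACT2 wild-type 17.760; ACT2 knockout 18.540
ΔCt(wild-type) = 31.950 − 17.760 = 14.190
ΔCt(knockout) = 33.870 − 18.540 = 15.330
ΔΔCt = 15.330 − 14.190 = 1.140
Fold change = 2^(−1.140) = 0.4538

0.454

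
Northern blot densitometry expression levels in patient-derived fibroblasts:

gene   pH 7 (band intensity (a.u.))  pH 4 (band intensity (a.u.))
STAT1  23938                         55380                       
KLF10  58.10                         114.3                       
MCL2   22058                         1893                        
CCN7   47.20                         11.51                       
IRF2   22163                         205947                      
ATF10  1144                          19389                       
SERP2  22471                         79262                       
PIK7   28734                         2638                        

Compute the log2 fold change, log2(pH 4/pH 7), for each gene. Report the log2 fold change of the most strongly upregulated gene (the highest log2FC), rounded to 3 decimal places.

log2(55380/23938) = 1.210  (STAT1)
log2(114.3/58.10) = 0.976  (KLF10)
log2(1893/22058) = -3.543  (MCL2)
log2(11.51/47.20) = -2.036  (CCN7)
log2(205947/22163) = 3.216  (IRF2)
log2(19389/1144) = 4.083  (ATF10)
log2(79262/22471) = 1.819  (SERP2)
log2(2638/28734) = -3.445  (PIK7)
ATF10 is most strongly upregulated.

4.083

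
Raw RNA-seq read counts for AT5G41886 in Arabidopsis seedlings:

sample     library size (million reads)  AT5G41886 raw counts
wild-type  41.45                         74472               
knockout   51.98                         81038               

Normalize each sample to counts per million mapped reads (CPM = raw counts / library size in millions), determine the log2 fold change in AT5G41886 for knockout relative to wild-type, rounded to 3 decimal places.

CPM(wild-type) = 74472 / 41.45 = 1796.6707
CPM(knockout) = 81038 / 51.98 = 1559.0227
Fold change = 1559.0227 / 1796.6707 = 0.86773
log2(0.86773) = -0.2047

-0.205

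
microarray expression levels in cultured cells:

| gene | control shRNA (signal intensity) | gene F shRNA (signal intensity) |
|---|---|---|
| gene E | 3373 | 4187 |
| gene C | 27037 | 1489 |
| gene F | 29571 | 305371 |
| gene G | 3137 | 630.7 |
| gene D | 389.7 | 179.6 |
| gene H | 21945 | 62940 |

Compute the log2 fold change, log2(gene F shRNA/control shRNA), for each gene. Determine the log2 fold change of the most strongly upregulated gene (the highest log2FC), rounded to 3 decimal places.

log2(4187/3373) = 0.312  (gene E)
log2(1489/27037) = -4.183  (gene C)
log2(305371/29571) = 3.368  (gene F)
log2(630.7/3137) = -2.314  (gene G)
log2(179.6/389.7) = -1.118  (gene D)
log2(62940/21945) = 1.520  (gene H)
gene F is most strongly upregulated.

3.368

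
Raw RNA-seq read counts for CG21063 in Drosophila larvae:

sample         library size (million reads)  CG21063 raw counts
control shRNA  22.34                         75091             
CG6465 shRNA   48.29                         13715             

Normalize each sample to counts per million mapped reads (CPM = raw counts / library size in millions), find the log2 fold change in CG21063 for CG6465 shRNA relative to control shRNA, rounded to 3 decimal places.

CPM(control shRNA) = 75091 / 22.34 = 3361.2802
CPM(CG6465 shRNA) = 13715 / 48.29 = 284.0133
Fold change = 284.0133 / 3361.2802 = 0.08450
log2(0.08450) = -3.5650

-3.565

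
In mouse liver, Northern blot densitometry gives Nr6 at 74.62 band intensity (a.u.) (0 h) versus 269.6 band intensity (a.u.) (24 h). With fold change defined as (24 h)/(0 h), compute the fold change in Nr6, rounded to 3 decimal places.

3.613

Fold change = 269.6 / 74.62 = 3.6130
Nr6 is upregulated.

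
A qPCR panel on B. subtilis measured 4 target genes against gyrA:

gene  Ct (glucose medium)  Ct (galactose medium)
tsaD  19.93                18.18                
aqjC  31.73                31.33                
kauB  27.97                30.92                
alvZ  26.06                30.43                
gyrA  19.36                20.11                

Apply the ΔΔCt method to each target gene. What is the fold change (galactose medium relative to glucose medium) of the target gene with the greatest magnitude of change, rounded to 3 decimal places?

0.081

tsaD: ΔΔCt = (18.18−20.11) − (19.93−19.36) = -1.93 − 0.57 = -2.50; fold change = 2^2.50 = 5.657
aqjC: ΔΔCt = (31.33−20.11) − (31.73−19.36) = 11.22 − 12.37 = -1.15; fold change = 2^1.15 = 2.219
kauB: ΔΔCt = (30.92−20.11) − (27.97−19.36) = 10.81 − 8.61 = 2.20; fold change = 2^-2.20 = 0.218
alvZ: ΔΔCt = (30.43−20.11) − (26.06−19.36) = 10.32 − 6.70 = 3.62; fold change = 2^-3.62 = 0.081
alvZ has the largest |ΔΔCt| = 3.62.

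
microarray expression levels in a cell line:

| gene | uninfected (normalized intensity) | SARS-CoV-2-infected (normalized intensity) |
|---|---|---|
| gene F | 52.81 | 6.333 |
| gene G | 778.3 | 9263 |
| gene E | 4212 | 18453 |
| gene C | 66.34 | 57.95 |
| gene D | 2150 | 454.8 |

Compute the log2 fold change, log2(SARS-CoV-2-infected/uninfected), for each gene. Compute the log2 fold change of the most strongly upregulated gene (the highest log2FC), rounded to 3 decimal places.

3.573

log2(6.333/52.81) = -3.060  (gene F)
log2(9263/778.3) = 3.573  (gene G)
log2(18453/4212) = 2.131  (gene E)
log2(57.95/66.34) = -0.195  (gene C)
log2(454.8/2150) = -2.241  (gene D)
gene G is most strongly upregulated.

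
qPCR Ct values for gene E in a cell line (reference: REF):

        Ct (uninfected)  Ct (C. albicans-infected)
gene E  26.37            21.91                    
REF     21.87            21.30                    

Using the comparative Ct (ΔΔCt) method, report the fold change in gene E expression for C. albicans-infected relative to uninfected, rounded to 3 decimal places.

ΔCt(uninfected) = 26.370 − 21.870 = 4.500
ΔCt(C. albicans-infected) = 21.910 − 21.300 = 0.610
ΔΔCt = 0.610 − 4.500 = -3.890
Fold change = 2^(−(-3.890)) = 2^3.890 = 14.8254

14.825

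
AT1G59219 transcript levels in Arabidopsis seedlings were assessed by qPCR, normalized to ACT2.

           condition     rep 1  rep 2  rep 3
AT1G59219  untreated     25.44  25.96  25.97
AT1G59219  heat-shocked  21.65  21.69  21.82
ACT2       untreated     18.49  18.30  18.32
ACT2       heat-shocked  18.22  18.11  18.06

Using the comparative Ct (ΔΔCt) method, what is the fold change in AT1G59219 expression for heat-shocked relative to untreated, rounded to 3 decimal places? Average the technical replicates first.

14.221

Mean Ct: AT1G59219 untreated 25.790; AT1G59219 heat-shocked 21.720; ACT2 untreated 18.370; ACT2 heat-shocked 18.130
ΔCt(untreated) = 25.790 − 18.370 = 7.420
ΔCt(heat-shocked) = 21.720 − 18.130 = 3.590
ΔΔCt = 3.590 − 7.420 = -3.830
Fold change = 2^(−(-3.830)) = 2^3.830 = 14.2215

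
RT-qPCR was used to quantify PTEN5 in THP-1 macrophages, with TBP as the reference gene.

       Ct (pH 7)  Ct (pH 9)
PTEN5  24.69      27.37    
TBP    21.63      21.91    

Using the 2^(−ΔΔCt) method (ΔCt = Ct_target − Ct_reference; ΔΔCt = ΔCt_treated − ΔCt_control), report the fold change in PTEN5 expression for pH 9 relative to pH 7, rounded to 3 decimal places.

0.189

ΔCt(pH 7) = 24.690 − 21.630 = 3.060
ΔCt(pH 9) = 27.370 − 21.910 = 5.460
ΔΔCt = 5.460 − 3.060 = 2.400
Fold change = 2^(−2.400) = 0.1895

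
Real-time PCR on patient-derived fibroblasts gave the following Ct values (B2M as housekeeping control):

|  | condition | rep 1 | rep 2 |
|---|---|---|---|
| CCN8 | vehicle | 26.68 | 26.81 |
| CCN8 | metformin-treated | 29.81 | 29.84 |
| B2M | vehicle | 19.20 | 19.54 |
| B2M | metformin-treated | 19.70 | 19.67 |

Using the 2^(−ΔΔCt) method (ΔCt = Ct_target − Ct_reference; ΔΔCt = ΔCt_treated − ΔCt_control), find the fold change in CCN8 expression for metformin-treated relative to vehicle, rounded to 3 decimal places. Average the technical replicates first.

Mean Ct: CCN8 vehicle 26.745; CCN8 metformin-treated 29.825; B2M vehicle 19.370; B2M metformin-treated 19.685
ΔCt(vehicle) = 26.745 − 19.370 = 7.375
ΔCt(metformin-treated) = 29.825 − 19.685 = 10.140
ΔΔCt = 10.140 − 7.375 = 2.765
Fold change = 2^(−2.765) = 0.1471

0.147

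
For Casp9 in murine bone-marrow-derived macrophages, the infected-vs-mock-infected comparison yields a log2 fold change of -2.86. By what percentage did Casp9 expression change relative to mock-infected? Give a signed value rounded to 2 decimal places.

-86.23%

Fold change = 2^(-2.86) = 0.1377
Percent change = (FC − 1) × 100% = (0.1377 − 1) × 100 = -86.23%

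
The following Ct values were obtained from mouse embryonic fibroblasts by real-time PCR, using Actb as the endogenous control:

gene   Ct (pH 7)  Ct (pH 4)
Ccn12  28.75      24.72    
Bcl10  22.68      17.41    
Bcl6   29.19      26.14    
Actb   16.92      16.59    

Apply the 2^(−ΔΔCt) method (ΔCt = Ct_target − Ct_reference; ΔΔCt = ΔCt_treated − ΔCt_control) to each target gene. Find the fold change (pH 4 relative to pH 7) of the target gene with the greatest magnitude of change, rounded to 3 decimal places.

Ccn12: ΔΔCt = (24.72−16.59) − (28.75−16.92) = 8.13 − 11.83 = -3.70; fold change = 2^3.70 = 12.996
Bcl10: ΔΔCt = (17.41−16.59) − (22.68−16.92) = 0.82 − 5.76 = -4.94; fold change = 2^4.94 = 30.696
Bcl6: ΔΔCt = (26.14−16.59) − (29.19−16.92) = 9.55 − 12.27 = -2.72; fold change = 2^2.72 = 6.589
Bcl10 has the largest |ΔΔCt| = 4.94.

30.696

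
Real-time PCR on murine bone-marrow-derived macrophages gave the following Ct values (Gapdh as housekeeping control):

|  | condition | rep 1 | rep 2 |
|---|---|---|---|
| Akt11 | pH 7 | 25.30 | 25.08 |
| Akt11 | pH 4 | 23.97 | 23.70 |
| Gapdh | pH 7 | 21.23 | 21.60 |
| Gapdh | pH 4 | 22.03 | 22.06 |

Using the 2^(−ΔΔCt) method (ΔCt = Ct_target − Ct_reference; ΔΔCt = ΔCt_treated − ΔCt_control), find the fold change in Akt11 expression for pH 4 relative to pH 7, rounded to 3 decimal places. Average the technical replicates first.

Mean Ct: Akt11 pH 7 25.190; Akt11 pH 4 23.835; Gapdh pH 7 21.415; Gapdh pH 4 22.045
ΔCt(pH 7) = 25.190 − 21.415 = 3.775
ΔCt(pH 4) = 23.835 − 22.045 = 1.790
ΔΔCt = 1.790 − 3.775 = -1.985
Fold change = 2^(−(-1.985)) = 2^1.985 = 3.9586

3.959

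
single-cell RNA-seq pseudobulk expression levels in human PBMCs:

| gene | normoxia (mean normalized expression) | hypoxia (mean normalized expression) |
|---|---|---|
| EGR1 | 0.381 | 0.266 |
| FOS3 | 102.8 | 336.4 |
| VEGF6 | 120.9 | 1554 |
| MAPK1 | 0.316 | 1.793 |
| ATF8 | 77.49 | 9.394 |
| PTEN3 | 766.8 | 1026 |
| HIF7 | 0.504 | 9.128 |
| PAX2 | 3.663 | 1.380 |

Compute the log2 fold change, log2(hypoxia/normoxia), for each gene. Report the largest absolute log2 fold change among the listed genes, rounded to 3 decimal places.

log2(0.266/0.381) = -0.518  (EGR1)
log2(336.4/102.8) = 1.710  (FOS3)
log2(1554/120.9) = 3.684  (VEGF6)
log2(1.793/0.316) = 2.504  (MAPK1)
log2(9.394/77.49) = -3.044  (ATF8)
log2(1026/766.8) = 0.420  (PTEN3)
log2(9.128/0.504) = 4.179  (HIF7)
log2(1.380/3.663) = -1.408  (PAX2)
The largest magnitude belongs to HIF7.

4.179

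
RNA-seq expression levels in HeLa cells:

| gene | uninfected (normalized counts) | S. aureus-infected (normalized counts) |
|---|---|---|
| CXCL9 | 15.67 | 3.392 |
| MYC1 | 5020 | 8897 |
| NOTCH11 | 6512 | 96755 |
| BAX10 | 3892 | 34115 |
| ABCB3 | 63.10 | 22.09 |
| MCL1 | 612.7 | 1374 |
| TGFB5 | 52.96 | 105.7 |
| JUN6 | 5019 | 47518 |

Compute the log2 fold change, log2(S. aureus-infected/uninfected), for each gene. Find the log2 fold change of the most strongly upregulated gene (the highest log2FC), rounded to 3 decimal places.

3.893

log2(3.392/15.67) = -2.208  (CXCL9)
log2(8897/5020) = 0.826  (MYC1)
log2(96755/6512) = 3.893  (NOTCH11)
log2(34115/3892) = 3.132  (BAX10)
log2(22.09/63.10) = -1.514  (ABCB3)
log2(1374/612.7) = 1.165  (MCL1)
log2(105.7/52.96) = 0.997  (TGFB5)
log2(47518/5019) = 3.243  (JUN6)
NOTCH11 is most strongly upregulated.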